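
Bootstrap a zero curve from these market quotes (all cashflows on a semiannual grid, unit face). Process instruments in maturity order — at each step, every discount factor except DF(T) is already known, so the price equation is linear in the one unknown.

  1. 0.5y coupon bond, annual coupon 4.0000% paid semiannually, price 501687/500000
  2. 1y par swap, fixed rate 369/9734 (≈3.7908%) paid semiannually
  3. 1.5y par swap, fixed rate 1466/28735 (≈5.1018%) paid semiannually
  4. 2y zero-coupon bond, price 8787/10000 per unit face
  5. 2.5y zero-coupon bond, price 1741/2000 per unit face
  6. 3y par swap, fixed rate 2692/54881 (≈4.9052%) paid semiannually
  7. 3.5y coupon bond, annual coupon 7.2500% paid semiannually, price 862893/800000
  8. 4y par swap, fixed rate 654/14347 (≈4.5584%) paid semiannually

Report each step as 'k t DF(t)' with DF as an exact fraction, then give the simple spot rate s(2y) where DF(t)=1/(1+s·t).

step 1 [0.5y] bond c/2=1/50: DF=(501687/500000 − 1/50·(0))/(1+1/50) = 9837/10000 ≈ 0.983700
step 2 [1y] swap r/2=369/19468: DF=(1 − 369/19468·(0.983700))/(1+369/19468) = 9631/10000 ≈ 0.963100
step 3 [1.5y] swap r/2=733/28735: DF=(1 − 733/28735·(0.983700+0.963100))/(1+733/28735) = 9267/10000 ≈ 0.926700
step 4 [2y] zero: DF = P = 8787/10000 ≈ 0.878700
step 5 [2.5y] zero: DF = P = 1741/2000 ≈ 0.870500
step 6 [3y] swap r/2=1346/54881: DF=(1 − 1346/54881·(0.983700+0.963100+0.926700+0.878700+0.870500))/(1+1346/54881) = 4327/5000 ≈ 0.865400
step 7 [3.5y] bond c/2=29/800: DF=(862893/800000 − 29/800·(0.983700+0.963100+0.926700+0.878700+0.870500+0.865400))/(1+29/800) = 8489/10000 ≈ 0.848900
step 8 [4y] swap r/2=327/14347: DF=(1 − 327/14347·(0.983700+0.963100+0.926700+0.878700+0.870500+0.865400+0.848900))/(1+327/14347) = 1673/2000 ≈ 0.836500

1 1/2 9837/10000
2 1 9631/10000
3 3/2 9267/10000
4 2 8787/10000
5 5/2 1741/2000
6 3 4327/5000
7 7/2 8489/10000
8 4 1673/2000
s(2y) = (1/(8787/10000) − 1)/(2) = 1213/17574 ≈ 6.9022%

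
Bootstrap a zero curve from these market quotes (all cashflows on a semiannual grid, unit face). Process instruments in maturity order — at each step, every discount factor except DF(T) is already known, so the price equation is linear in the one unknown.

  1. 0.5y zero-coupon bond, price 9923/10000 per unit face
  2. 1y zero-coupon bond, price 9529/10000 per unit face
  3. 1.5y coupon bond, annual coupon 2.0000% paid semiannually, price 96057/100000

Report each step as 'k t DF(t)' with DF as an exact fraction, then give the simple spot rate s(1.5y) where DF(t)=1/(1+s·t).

1 1/2 9923/10000
2 1 9529/10000
3 3/2 4659/5000
s(1.5y) = (1/(4659/5000) − 1)/(3/2) = 682/13977 ≈ 4.8794%

step 1 [0.5y] zero: DF = P = 9923/10000 ≈ 0.992300
step 2 [1y] zero: DF = P = 9529/10000 ≈ 0.952900
step 3 [1.5y] bond c/2=1/100: DF=(96057/100000 − 1/100·(0.992300+0.952900))/(1+1/100) = 4659/5000 ≈ 0.931800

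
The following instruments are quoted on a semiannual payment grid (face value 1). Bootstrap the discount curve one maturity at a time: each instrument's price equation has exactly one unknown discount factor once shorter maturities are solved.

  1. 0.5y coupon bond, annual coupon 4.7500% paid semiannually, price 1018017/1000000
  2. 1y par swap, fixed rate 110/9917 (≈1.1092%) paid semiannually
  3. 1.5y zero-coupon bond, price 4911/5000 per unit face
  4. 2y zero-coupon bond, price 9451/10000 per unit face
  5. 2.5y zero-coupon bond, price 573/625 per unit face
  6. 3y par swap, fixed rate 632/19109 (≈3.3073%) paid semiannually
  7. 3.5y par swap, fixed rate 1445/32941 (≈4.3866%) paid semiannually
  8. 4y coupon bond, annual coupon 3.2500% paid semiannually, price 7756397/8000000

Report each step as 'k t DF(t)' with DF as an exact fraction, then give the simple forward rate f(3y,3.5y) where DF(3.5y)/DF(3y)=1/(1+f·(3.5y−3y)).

1 1/2 1243/1250
2 1 989/1000
3 3/2 4911/5000
4 2 9451/10000
5 5/2 573/625
6 3 2263/2500
7 7/2 1711/2000
8 4 8487/10000
f(3y,3.5y) = ((2263/2500)/(1711/2000) − 1)/(1/2) = 994/8555 ≈ 11.6189%

step 1 [0.5y] bond c/2=19/800: DF=(1018017/1000000 − 19/800·(0))/(1+19/800) = 1243/1250 ≈ 0.994400
step 2 [1y] swap r/2=55/9917: DF=(1 − 55/9917·(0.994400))/(1+55/9917) = 989/1000 ≈ 0.989000
step 3 [1.5y] zero: DF = P = 4911/5000 ≈ 0.982200
step 4 [2y] zero: DF = P = 9451/10000 ≈ 0.945100
step 5 [2.5y] zero: DF = P = 573/625 ≈ 0.916800
step 6 [3y] swap r/2=316/19109: DF=(1 − 316/19109·(0.994400+0.989000+0.982200+0.945100+0.916800))/(1+316/19109) = 2263/2500 ≈ 0.905200
step 7 [3.5y] swap r/2=1445/65882: DF=(1 − 1445/65882·(0.994400+0.989000+0.982200+0.945100+0.916800+0.905200))/(1+1445/65882) = 1711/2000 ≈ 0.855500
step 8 [4y] bond c/2=13/800: DF=(7756397/8000000 − 13/800·(0.994400+0.989000+0.982200+0.945100+0.916800+0.905200+0.855500))/(1+13/800) = 8487/10000 ≈ 0.848700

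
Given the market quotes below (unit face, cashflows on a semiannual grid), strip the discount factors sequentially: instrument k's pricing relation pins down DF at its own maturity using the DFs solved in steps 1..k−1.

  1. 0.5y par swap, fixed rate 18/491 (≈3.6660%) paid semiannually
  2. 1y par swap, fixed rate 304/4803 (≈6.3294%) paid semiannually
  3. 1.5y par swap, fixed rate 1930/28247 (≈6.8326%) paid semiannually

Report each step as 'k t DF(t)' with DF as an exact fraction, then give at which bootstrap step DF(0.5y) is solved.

1 1/2 491/500
2 1 587/625
3 3/2 1807/2000
DF(0.5y) is solved at step 1

step 1 [0.5y] swap r/2=9/491: DF=(1 − 9/491·(0))/(1+9/491) = 491/500 ≈ 0.982000
step 2 [1y] swap r/2=152/4803: DF=(1 − 152/4803·(0.982000))/(1+152/4803) = 587/625 ≈ 0.939200
step 3 [1.5y] swap r/2=965/28247: DF=(1 − 965/28247·(0.982000+0.939200))/(1+965/28247) = 1807/2000 ≈ 0.903500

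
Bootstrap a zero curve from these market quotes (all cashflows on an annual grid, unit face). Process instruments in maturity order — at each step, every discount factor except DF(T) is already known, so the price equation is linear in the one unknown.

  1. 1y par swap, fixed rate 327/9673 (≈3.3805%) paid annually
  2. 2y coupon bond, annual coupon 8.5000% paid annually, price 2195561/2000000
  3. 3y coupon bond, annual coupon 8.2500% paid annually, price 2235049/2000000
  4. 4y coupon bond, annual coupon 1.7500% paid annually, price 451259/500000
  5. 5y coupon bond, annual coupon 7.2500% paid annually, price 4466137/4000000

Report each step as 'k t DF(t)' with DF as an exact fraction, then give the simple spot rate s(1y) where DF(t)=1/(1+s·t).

1 1 9673/10000
2 2 117/125
3 3 8873/10000
4 4 839/1000
5 5 7957/10000
s(1y) = (1/(9673/10000) − 1)/(1) = 327/9673 ≈ 3.3805%

step 1 [1y] swap r/1=327/9673: DF=(1 − 327/9673·(0))/(1+327/9673) = 9673/10000 ≈ 0.967300
step 2 [2y] bond c/1=17/200: DF=(2195561/2000000 − 17/200·(0.967300))/(1+17/200) = 117/125 ≈ 0.936000
step 3 [3y] bond c/1=33/400: DF=(2235049/2000000 − 33/400·(0.967300+0.936000))/(1+33/400) = 8873/10000 ≈ 0.887300
step 4 [4y] bond c/1=7/400: DF=(451259/500000 − 7/400·(0.967300+0.936000+0.887300))/(1+7/400) = 839/1000 ≈ 0.839000
step 5 [5y] bond c/1=29/400: DF=(4466137/4000000 − 29/400·(0.967300+0.936000+0.887300+0.839000))/(1+29/400) = 7957/10000 ≈ 0.795700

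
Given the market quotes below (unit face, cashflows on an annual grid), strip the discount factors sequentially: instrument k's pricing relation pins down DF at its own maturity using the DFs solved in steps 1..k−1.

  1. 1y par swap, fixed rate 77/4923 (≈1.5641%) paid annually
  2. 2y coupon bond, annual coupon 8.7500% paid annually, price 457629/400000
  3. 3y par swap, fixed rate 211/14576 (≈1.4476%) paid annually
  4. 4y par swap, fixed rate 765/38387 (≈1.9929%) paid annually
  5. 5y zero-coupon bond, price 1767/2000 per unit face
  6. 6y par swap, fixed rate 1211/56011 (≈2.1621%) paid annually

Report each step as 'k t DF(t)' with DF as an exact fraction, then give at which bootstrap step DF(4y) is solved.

step 1 [1y] swap r/1=77/4923: DF=(1 − 77/4923·(0))/(1+77/4923) = 4923/5000 ≈ 0.984600
step 2 [2y] bond c/1=7/80: DF=(457629/400000 − 7/80·(0.984600))/(1+7/80) = 608/625 ≈ 0.972800
step 3 [3y] swap r/1=211/14576: DF=(1 − 211/14576·(0.984600+0.972800))/(1+211/14576) = 4789/5000 ≈ 0.957800
step 4 [4y] swap r/1=765/38387: DF=(1 − 765/38387·(0.984600+0.972800+0.957800))/(1+765/38387) = 1847/2000 ≈ 0.923500
step 5 [5y] zero: DF = P = 1767/2000 ≈ 0.883500
step 6 [6y] swap r/1=1211/56011: DF=(1 − 1211/56011·(0.984600+0.972800+0.957800+0.923500+0.883500))/(1+1211/56011) = 8789/10000 ≈ 0.878900

1 1 4923/5000
2 2 608/625
3 3 4789/5000
4 4 1847/2000
5 5 1767/2000
6 6 8789/10000
DF(4y) is solved at step 4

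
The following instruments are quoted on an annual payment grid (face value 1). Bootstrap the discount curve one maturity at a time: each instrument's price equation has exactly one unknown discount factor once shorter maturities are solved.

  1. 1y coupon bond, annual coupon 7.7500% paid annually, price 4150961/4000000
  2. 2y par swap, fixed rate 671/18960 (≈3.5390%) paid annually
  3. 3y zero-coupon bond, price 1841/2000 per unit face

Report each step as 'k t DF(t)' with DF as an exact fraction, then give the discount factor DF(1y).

step 1 [1y] bond c/1=31/400: DF=(4150961/4000000 − 31/400·(0))/(1+31/400) = 9631/10000 ≈ 0.963100
step 2 [2y] swap r/1=671/18960: DF=(1 − 671/18960·(0.963100))/(1+671/18960) = 9329/10000 ≈ 0.932900
step 3 [3y] zero: DF = P = 1841/2000 ≈ 0.920500

1 1 9631/10000
2 2 9329/10000
3 3 1841/2000
DF(1y) = 9631/10000 ≈ 0.963100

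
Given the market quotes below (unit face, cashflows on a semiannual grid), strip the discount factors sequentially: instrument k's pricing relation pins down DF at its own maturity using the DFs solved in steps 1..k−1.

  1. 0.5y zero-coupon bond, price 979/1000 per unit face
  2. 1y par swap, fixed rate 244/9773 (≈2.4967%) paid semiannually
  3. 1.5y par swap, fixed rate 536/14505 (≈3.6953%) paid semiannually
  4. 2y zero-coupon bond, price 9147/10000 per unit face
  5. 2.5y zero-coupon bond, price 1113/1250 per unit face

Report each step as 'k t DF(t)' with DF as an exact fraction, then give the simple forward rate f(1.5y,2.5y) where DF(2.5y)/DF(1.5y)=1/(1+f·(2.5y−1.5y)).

1 1/2 979/1000
2 1 2439/2500
3 3/2 1183/1250
4 2 9147/10000
5 5/2 1113/1250
f(1.5y,2.5y) = ((1183/1250)/(1113/1250) − 1)/(1) = 10/159 ≈ 6.2893%

step 1 [0.5y] zero: DF = P = 979/1000 ≈ 0.979000
step 2 [1y] swap r/2=122/9773: DF=(1 − 122/9773·(0.979000))/(1+122/9773) = 2439/2500 ≈ 0.975600
step 3 [1.5y] swap r/2=268/14505: DF=(1 − 268/14505·(0.979000+0.975600))/(1+268/14505) = 1183/1250 ≈ 0.946400
step 4 [2y] zero: DF = P = 9147/10000 ≈ 0.914700
step 5 [2.5y] zero: DF = P = 1113/1250 ≈ 0.890400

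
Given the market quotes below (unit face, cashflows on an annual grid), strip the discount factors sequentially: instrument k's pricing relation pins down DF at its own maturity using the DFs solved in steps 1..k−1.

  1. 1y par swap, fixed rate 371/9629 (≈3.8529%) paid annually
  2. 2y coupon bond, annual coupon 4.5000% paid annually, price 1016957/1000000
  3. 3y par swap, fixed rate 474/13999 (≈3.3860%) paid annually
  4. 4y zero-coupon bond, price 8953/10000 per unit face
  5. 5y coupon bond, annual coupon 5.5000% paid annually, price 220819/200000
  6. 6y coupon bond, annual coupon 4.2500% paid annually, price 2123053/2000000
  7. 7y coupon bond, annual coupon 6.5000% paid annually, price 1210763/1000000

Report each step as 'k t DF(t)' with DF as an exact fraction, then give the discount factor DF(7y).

1 1 9629/10000
2 2 9317/10000
3 3 2263/2500
4 4 8953/10000
5 5 8539/10000
6 6 1041/1250
7 7 2021/2500
DF(7y) = 2021/2500 ≈ 0.808400

step 1 [1y] swap r/1=371/9629: DF=(1 − 371/9629·(0))/(1+371/9629) = 9629/10000 ≈ 0.962900
step 2 [2y] bond c/1=9/200: DF=(1016957/1000000 − 9/200·(0.962900))/(1+9/200) = 9317/10000 ≈ 0.931700
step 3 [3y] swap r/1=474/13999: DF=(1 − 474/13999·(0.962900+0.931700))/(1+474/13999) = 2263/2500 ≈ 0.905200
step 4 [4y] zero: DF = P = 8953/10000 ≈ 0.895300
step 5 [5y] bond c/1=11/200: DF=(220819/200000 − 11/200·(0.962900+0.931700+0.905200+0.895300))/(1+11/200) = 8539/10000 ≈ 0.853900
step 6 [6y] bond c/1=17/400: DF=(2123053/2000000 − 17/400·(0.962900+0.931700+0.905200+0.895300+0.853900))/(1+17/400) = 1041/1250 ≈ 0.832800
step 7 [7y] bond c/1=13/200: DF=(1210763/1000000 − 13/200·(0.962900+0.931700+0.905200+0.895300+0.853900+0.832800))/(1+13/200) = 2021/2500 ≈ 0.808400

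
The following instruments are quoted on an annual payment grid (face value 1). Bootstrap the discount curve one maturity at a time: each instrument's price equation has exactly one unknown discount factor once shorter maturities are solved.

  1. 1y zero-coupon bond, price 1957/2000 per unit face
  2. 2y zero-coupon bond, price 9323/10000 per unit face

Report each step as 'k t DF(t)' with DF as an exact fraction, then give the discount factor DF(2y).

step 1 [1y] zero: DF = P = 1957/2000 ≈ 0.978500
step 2 [2y] zero: DF = P = 9323/10000 ≈ 0.932300

1 1 1957/2000
2 2 9323/10000
DF(2y) = 9323/10000 ≈ 0.932300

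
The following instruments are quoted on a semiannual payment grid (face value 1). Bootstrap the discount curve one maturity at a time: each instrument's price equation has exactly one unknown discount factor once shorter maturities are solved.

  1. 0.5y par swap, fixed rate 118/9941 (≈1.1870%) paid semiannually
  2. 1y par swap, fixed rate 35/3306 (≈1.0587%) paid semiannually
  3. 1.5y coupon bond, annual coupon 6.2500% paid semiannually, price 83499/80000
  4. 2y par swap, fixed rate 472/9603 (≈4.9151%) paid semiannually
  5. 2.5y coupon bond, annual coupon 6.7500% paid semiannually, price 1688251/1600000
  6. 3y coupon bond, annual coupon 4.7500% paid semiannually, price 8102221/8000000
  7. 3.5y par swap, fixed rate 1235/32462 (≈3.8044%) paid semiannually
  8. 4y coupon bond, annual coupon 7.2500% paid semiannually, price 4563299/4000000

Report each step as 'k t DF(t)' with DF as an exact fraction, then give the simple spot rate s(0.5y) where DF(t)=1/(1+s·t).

1 1/2 9941/10000
2 1 1979/2000
3 3/2 119/125
4 2 566/625
5 5/2 8953/10000
6 3 4397/5000
7 7/2 1753/2000
8 4 4369/5000
s(0.5y) = (1/(9941/10000) − 1)/(1/2) = 118/9941 ≈ 1.1870%

step 1 [0.5y] swap r/2=59/9941: DF=(1 − 59/9941·(0))/(1+59/9941) = 9941/10000 ≈ 0.994100
step 2 [1y] swap r/2=35/6612: DF=(1 − 35/6612·(0.994100))/(1+35/6612) = 1979/2000 ≈ 0.989500
step 3 [1.5y] bond c/2=1/32: DF=(83499/80000 − 1/32·(0.994100+0.989500))/(1+1/32) = 119/125 ≈ 0.952000
step 4 [2y] swap r/2=236/9603: DF=(1 − 236/9603·(0.994100+0.989500+0.952000))/(1+236/9603) = 566/625 ≈ 0.905600
step 5 [2.5y] bond c/2=27/800: DF=(1688251/1600000 − 27/800·(0.994100+0.989500+0.952000+0.905600))/(1+27/800) = 8953/10000 ≈ 0.895300
step 6 [3y] bond c/2=19/800: DF=(8102221/8000000 − 19/800·(0.994100+0.989500+0.952000+0.905600+0.895300))/(1+19/800) = 4397/5000 ≈ 0.879400
step 7 [3.5y] swap r/2=1235/64924: DF=(1 − 1235/64924·(0.994100+0.989500+0.952000+0.905600+0.895300+0.879400))/(1+1235/64924) = 1753/2000 ≈ 0.876500
step 8 [4y] bond c/2=29/800: DF=(4563299/4000000 − 29/800·(0.994100+0.989500+0.952000+0.905600+0.895300+0.879400+0.876500))/(1+29/800) = 4369/5000 ≈ 0.873800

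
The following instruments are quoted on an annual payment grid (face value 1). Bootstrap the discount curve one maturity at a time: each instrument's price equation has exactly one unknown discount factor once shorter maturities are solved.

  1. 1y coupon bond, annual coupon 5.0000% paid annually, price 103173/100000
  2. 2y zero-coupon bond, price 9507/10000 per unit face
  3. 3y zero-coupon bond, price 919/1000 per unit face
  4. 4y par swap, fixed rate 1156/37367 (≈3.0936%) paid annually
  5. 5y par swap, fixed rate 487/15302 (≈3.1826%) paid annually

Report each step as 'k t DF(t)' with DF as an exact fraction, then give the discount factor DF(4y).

step 1 [1y] bond c/1=1/20: DF=(103173/100000 − 1/20·(0))/(1+1/20) = 4913/5000 ≈ 0.982600
step 2 [2y] zero: DF = P = 9507/10000 ≈ 0.950700
step 3 [3y] zero: DF = P = 919/1000 ≈ 0.919000
step 4 [4y] swap r/1=1156/37367: DF=(1 − 1156/37367·(0.982600+0.950700+0.919000))/(1+1156/37367) = 2211/2500 ≈ 0.884400
step 5 [5y] swap r/1=487/15302: DF=(1 − 487/15302·(0.982600+0.950700+0.919000+0.884400))/(1+487/15302) = 8539/10000 ≈ 0.853900

1 1 4913/5000
2 2 9507/10000
3 3 919/1000
4 4 2211/2500
5 5 8539/10000
DF(4y) = 2211/2500 ≈ 0.884400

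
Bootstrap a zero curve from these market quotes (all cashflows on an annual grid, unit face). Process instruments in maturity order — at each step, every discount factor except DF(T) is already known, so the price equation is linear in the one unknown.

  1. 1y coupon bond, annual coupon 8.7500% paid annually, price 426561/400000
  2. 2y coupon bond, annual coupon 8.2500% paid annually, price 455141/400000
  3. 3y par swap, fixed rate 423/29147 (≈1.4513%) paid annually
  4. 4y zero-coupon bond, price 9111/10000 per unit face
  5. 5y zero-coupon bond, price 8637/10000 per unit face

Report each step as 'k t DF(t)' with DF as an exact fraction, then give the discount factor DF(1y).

step 1 [1y] bond c/1=7/80: DF=(426561/400000 − 7/80·(0))/(1+7/80) = 4903/5000 ≈ 0.980600
step 2 [2y] bond c/1=33/400: DF=(455141/400000 − 33/400·(0.980600))/(1+33/400) = 2441/2500 ≈ 0.976400
step 3 [3y] swap r/1=423/29147: DF=(1 − 423/29147·(0.980600+0.976400))/(1+423/29147) = 9577/10000 ≈ 0.957700
step 4 [4y] zero: DF = P = 9111/10000 ≈ 0.911100
step 5 [5y] zero: DF = P = 8637/10000 ≈ 0.863700

1 1 4903/5000
2 2 2441/2500
3 3 9577/10000
4 4 9111/10000
5 5 8637/10000
DF(1y) = 4903/5000 ≈ 0.980600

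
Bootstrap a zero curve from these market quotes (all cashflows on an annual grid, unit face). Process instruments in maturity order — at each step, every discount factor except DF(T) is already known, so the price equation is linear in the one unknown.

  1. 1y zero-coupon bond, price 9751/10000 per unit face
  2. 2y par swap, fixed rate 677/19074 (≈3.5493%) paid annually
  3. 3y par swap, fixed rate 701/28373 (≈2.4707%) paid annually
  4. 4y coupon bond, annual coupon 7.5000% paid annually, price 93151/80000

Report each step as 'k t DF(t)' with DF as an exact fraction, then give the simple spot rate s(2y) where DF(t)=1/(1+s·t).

step 1 [1y] zero: DF = P = 9751/10000 ≈ 0.975100
step 2 [2y] swap r/1=677/19074: DF=(1 − 677/19074·(0.975100))/(1+677/19074) = 9323/10000 ≈ 0.932300
step 3 [3y] swap r/1=701/28373: DF=(1 − 701/28373·(0.975100+0.932300))/(1+701/28373) = 9299/10000 ≈ 0.929900
step 4 [4y] bond c/1=3/40: DF=(93151/80000 − 3/40·(0.975100+0.932300+0.929900))/(1+3/40) = 2213/2500 ≈ 0.885200

1 1 9751/10000
2 2 9323/10000
3 3 9299/10000
4 4 2213/2500
s(2y) = (1/(9323/10000) − 1)/(2) = 677/18646 ≈ 3.6308%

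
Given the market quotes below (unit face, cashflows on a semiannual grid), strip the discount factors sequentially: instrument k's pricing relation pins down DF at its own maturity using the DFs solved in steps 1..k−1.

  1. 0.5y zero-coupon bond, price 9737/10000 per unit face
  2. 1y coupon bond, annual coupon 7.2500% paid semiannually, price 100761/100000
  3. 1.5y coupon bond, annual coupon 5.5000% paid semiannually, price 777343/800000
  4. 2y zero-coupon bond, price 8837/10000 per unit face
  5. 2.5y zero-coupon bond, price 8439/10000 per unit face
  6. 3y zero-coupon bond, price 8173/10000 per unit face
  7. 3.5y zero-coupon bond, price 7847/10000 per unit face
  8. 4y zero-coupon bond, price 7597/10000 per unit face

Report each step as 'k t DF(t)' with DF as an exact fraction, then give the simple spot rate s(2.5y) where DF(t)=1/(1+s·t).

step 1 [0.5y] zero: DF = P = 9737/10000 ≈ 0.973700
step 2 [1y] bond c/2=29/800: DF=(100761/100000 − 29/800·(0.973700))/(1+29/800) = 9383/10000 ≈ 0.938300
step 3 [1.5y] bond c/2=11/400: DF=(777343/800000 − 11/400·(0.973700+0.938300))/(1+11/400) = 1789/2000 ≈ 0.894500
step 4 [2y] zero: DF = P = 8837/10000 ≈ 0.883700
step 5 [2.5y] zero: DF = P = 8439/10000 ≈ 0.843900
step 6 [3y] zero: DF = P = 8173/10000 ≈ 0.817300
step 7 [3.5y] zero: DF = P = 7847/10000 ≈ 0.784700
step 8 [4y] zero: DF = P = 7597/10000 ≈ 0.759700

1 1/2 9737/10000
2 1 9383/10000
3 3/2 1789/2000
4 2 8837/10000
5 5/2 8439/10000
6 3 8173/10000
7 7/2 7847/10000
8 4 7597/10000
s(2.5y) = (1/(8439/10000) − 1)/(5/2) = 3122/42195 ≈ 7.3990%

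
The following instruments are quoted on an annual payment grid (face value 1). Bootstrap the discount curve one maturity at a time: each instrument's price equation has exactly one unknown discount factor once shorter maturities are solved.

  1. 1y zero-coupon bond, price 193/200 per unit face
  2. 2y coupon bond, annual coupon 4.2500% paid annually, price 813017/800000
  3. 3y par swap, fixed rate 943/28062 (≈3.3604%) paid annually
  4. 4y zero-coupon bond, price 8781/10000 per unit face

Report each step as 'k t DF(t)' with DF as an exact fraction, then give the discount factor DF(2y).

step 1 [1y] zero: DF = P = 193/200 ≈ 0.965000
step 2 [2y] bond c/1=17/400: DF=(813017/800000 − 17/400·(0.965000))/(1+17/400) = 1871/2000 ≈ 0.935500
step 3 [3y] swap r/1=943/28062: DF=(1 − 943/28062·(0.965000+0.935500))/(1+943/28062) = 9057/10000 ≈ 0.905700
step 4 [4y] zero: DF = P = 8781/10000 ≈ 0.878100

1 1 193/200
2 2 1871/2000
3 3 9057/10000
4 4 8781/10000
DF(2y) = 1871/2000 ≈ 0.935500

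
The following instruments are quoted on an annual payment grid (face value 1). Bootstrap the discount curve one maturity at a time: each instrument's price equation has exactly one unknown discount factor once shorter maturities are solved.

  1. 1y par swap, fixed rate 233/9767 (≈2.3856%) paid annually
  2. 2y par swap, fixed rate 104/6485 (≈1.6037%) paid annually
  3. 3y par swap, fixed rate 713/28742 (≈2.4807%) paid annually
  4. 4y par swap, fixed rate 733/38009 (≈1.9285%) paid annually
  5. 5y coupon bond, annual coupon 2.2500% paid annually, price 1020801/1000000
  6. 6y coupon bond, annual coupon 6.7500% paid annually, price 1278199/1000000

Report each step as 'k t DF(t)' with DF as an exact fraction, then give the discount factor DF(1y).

step 1 [1y] swap r/1=233/9767: DF=(1 − 233/9767·(0))/(1+233/9767) = 9767/10000 ≈ 0.976700
step 2 [2y] swap r/1=104/6485: DF=(1 − 104/6485·(0.976700))/(1+104/6485) = 1211/1250 ≈ 0.968800
step 3 [3y] swap r/1=713/28742: DF=(1 − 713/28742·(0.976700+0.968800))/(1+713/28742) = 9287/10000 ≈ 0.928700
step 4 [4y] swap r/1=733/38009: DF=(1 − 733/38009·(0.976700+0.968800+0.928700))/(1+733/38009) = 9267/10000 ≈ 0.926700
step 5 [5y] bond c/1=9/400: DF=(1020801/1000000 − 9/400·(0.976700+0.968800+0.928700+0.926700))/(1+9/400) = 9147/10000 ≈ 0.914700
step 6 [6y] bond c/1=27/400: DF=(1278199/1000000 − 27/400·(0.976700+0.968800+0.928700+0.926700+0.914700))/(1+27/400) = 562/625 ≈ 0.899200

1 1 9767/10000
2 2 1211/1250
3 3 9287/10000
4 4 9267/10000
5 5 9147/10000
6 6 562/625
DF(1y) = 9767/10000 ≈ 0.976700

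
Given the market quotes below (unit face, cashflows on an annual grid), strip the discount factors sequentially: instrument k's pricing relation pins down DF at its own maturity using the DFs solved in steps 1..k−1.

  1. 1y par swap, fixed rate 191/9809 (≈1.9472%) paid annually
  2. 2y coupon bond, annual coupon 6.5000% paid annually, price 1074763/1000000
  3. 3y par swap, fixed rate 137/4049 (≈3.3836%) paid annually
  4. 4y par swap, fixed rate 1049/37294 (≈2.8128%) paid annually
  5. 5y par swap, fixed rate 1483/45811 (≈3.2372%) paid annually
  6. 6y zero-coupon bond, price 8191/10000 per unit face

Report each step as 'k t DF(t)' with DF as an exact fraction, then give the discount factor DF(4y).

step 1 [1y] swap r/1=191/9809: DF=(1 − 191/9809·(0))/(1+191/9809) = 9809/10000 ≈ 0.980900
step 2 [2y] bond c/1=13/200: DF=(1074763/1000000 − 13/200·(0.980900))/(1+13/200) = 9493/10000 ≈ 0.949300
step 3 [3y] swap r/1=137/4049: DF=(1 − 137/4049·(0.980900+0.949300))/(1+137/4049) = 9041/10000 ≈ 0.904100
step 4 [4y] swap r/1=1049/37294: DF=(1 − 1049/37294·(0.980900+0.949300+0.904100))/(1+1049/37294) = 8951/10000 ≈ 0.895100
step 5 [5y] swap r/1=1483/45811: DF=(1 − 1483/45811·(0.980900+0.949300+0.904100+0.895100))/(1+1483/45811) = 8517/10000 ≈ 0.851700
step 6 [6y] zero: DF = P = 8191/10000 ≈ 0.819100

1 1 9809/10000
2 2 9493/10000
3 3 9041/10000
4 4 8951/10000
5 5 8517/10000
6 6 8191/10000
DF(4y) = 8951/10000 ≈ 0.895100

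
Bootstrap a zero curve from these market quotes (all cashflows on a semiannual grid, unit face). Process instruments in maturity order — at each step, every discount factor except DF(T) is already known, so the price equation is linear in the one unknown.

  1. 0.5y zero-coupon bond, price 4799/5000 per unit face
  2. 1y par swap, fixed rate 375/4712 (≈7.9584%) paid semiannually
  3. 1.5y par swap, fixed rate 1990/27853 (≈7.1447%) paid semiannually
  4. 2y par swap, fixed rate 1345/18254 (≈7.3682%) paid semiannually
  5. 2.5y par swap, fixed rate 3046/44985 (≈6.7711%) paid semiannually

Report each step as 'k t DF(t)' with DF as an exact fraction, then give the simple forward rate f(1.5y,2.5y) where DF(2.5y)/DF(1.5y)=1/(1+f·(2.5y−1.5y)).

1 1/2 4799/5000
2 1 37/40
3 3/2 1801/2000
4 2 1731/2000
5 5/2 8477/10000
f(1.5y,2.5y) = ((1801/2000)/(8477/10000) − 1)/(1) = 528/8477 ≈ 6.2286%

step 1 [0.5y] zero: DF = P = 4799/5000 ≈ 0.959800
step 2 [1y] swap r/2=375/9424: DF=(1 − 375/9424·(0.959800))/(1+375/9424) = 37/40 ≈ 0.925000
step 3 [1.5y] swap r/2=995/27853: DF=(1 − 995/27853·(0.959800+0.925000))/(1+995/27853) = 1801/2000 ≈ 0.900500
step 4 [2y] swap r/2=1345/36508: DF=(1 − 1345/36508·(0.959800+0.925000+0.900500))/(1+1345/36508) = 1731/2000 ≈ 0.865500
step 5 [2.5y] swap r/2=1523/44985: DF=(1 − 1523/44985·(0.959800+0.925000+0.900500+0.865500))/(1+1523/44985) = 8477/10000 ≈ 0.847700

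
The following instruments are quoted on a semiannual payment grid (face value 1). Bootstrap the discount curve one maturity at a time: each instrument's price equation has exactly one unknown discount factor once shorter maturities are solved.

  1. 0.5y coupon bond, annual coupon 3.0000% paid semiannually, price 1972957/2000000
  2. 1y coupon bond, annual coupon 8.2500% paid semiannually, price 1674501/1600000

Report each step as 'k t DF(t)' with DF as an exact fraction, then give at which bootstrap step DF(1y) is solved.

1 1/2 9719/10000
2 1 4833/5000
DF(1y) is solved at step 2

step 1 [0.5y] bond c/2=3/200: DF=(1972957/2000000 − 3/200·(0))/(1+3/200) = 9719/10000 ≈ 0.971900
step 2 [1y] bond c/2=33/800: DF=(1674501/1600000 − 33/800·(0.971900))/(1+33/800) = 4833/5000 ≈ 0.966600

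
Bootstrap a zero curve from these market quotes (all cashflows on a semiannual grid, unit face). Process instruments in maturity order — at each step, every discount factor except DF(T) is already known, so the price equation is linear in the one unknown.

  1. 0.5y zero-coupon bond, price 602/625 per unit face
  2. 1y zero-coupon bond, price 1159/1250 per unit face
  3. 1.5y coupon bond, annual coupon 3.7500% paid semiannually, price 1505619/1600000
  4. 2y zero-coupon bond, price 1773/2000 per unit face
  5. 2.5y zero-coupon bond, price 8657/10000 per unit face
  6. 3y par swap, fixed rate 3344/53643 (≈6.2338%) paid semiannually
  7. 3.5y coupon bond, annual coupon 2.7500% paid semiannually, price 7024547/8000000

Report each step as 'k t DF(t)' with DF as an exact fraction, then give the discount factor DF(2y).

1 1/2 602/625
2 1 1159/1250
3 3/2 8889/10000
4 2 1773/2000
5 5/2 8657/10000
6 3 1041/1250
7 7/2 3967/5000
DF(2y) = 1773/2000 ≈ 0.886500

step 1 [0.5y] zero: DF = P = 602/625 ≈ 0.963200
step 2 [1y] zero: DF = P = 1159/1250 ≈ 0.927200
step 3 [1.5y] bond c/2=3/160: DF=(1505619/1600000 − 3/160·(0.963200+0.927200))/(1+3/160) = 8889/10000 ≈ 0.888900
step 4 [2y] zero: DF = P = 1773/2000 ≈ 0.886500
step 5 [2.5y] zero: DF = P = 8657/10000 ≈ 0.865700
step 6 [3y] swap r/2=1672/53643: DF=(1 − 1672/53643·(0.963200+0.927200+0.888900+0.886500+0.865700))/(1+1672/53643) = 1041/1250 ≈ 0.832800
step 7 [3.5y] bond c/2=11/800: DF=(7024547/8000000 − 11/800·(0.963200+0.927200+0.888900+0.886500+0.865700+0.832800))/(1+11/800) = 3967/5000 ≈ 0.793400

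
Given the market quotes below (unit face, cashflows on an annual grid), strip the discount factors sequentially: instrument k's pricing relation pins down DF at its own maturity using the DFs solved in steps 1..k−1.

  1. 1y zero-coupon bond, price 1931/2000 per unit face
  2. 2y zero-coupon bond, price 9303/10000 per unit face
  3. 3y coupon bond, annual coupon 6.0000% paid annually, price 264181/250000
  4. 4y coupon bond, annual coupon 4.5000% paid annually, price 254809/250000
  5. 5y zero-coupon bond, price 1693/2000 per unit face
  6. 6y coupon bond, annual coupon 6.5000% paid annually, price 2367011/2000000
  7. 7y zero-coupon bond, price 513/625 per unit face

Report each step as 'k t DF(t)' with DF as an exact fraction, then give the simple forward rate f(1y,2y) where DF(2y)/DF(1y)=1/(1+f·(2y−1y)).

step 1 [1y] zero: DF = P = 1931/2000 ≈ 0.965500
step 2 [2y] zero: DF = P = 9303/10000 ≈ 0.930300
step 3 [3y] bond c/1=3/50: DF=(264181/250000 − 3/50·(0.965500+0.930300))/(1+3/50) = 556/625 ≈ 0.889600
step 4 [4y] bond c/1=9/200: DF=(254809/250000 − 9/200·(0.965500+0.930300+0.889600))/(1+9/200) = 4277/5000 ≈ 0.855400
step 5 [5y] zero: DF = P = 1693/2000 ≈ 0.846500
step 6 [6y] bond c/1=13/200: DF=(2367011/2000000 − 13/200·(0.965500+0.930300+0.889600+0.855400+0.846500))/(1+13/200) = 4187/5000 ≈ 0.837400
step 7 [7y] zero: DF = P = 513/625 ≈ 0.820800

1 1 1931/2000
2 2 9303/10000
3 3 556/625
4 4 4277/5000
5 5 1693/2000
6 6 4187/5000
7 7 513/625
f(1y,2y) = ((1931/2000)/(9303/10000) − 1)/(1) = 352/9303 ≈ 3.7837%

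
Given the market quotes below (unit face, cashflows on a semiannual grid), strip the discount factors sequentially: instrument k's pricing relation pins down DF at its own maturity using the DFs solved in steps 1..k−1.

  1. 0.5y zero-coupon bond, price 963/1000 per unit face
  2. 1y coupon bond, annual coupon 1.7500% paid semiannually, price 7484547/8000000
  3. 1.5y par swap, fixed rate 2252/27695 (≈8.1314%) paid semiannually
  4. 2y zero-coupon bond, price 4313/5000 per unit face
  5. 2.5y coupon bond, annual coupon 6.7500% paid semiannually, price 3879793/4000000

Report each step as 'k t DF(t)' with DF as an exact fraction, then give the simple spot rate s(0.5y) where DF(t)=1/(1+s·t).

step 1 [0.5y] zero: DF = P = 963/1000 ≈ 0.963000
step 2 [1y] bond c/2=7/800: DF=(7484547/8000000 − 7/800·(0.963000))/(1+7/800) = 9191/10000 ≈ 0.919100
step 3 [1.5y] swap r/2=1126/27695: DF=(1 − 1126/27695·(0.963000+0.919100))/(1+1126/27695) = 4437/5000 ≈ 0.887400
step 4 [2y] zero: DF = P = 4313/5000 ≈ 0.862600
step 5 [2.5y] bond c/2=27/800: DF=(3879793/4000000 − 27/800·(0.963000+0.919100+0.887400+0.862600))/(1+27/800) = 8197/10000 ≈ 0.819700

1 1/2 963/1000
2 1 9191/10000
3 3/2 4437/5000
4 2 4313/5000
5 5/2 8197/10000
s(0.5y) = (1/(963/1000) − 1)/(1/2) = 74/963 ≈ 7.6843%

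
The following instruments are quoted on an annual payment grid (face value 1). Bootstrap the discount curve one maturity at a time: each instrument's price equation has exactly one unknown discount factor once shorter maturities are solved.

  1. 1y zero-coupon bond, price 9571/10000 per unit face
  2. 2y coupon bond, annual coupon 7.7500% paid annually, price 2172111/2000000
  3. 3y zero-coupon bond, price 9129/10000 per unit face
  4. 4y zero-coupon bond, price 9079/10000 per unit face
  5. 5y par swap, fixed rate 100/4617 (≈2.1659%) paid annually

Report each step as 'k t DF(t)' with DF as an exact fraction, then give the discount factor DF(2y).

1 1 9571/10000
2 2 9391/10000
3 3 9129/10000
4 4 9079/10000
5 5 9/10
DF(2y) = 9391/10000 ≈ 0.939100

step 1 [1y] zero: DF = P = 9571/10000 ≈ 0.957100
step 2 [2y] bond c/1=31/400: DF=(2172111/2000000 − 31/400·(0.957100))/(1+31/400) = 9391/10000 ≈ 0.939100
step 3 [3y] zero: DF = P = 9129/10000 ≈ 0.912900
step 4 [4y] zero: DF = P = 9079/10000 ≈ 0.907900
step 5 [5y] swap r/1=100/4617: DF=(1 − 100/4617·(0.957100+0.939100+0.912900+0.907900))/(1+100/4617) = 9/10 ≈ 0.900000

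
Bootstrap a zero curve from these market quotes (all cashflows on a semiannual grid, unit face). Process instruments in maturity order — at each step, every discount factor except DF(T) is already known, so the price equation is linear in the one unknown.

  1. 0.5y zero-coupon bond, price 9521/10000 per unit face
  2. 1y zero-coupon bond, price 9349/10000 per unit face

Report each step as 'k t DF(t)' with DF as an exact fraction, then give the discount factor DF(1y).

1 1/2 9521/10000
2 1 9349/10000
DF(1y) = 9349/10000 ≈ 0.934900

step 1 [0.5y] zero: DF = P = 9521/10000 ≈ 0.952100
step 2 [1y] zero: DF = P = 9349/10000 ≈ 0.934900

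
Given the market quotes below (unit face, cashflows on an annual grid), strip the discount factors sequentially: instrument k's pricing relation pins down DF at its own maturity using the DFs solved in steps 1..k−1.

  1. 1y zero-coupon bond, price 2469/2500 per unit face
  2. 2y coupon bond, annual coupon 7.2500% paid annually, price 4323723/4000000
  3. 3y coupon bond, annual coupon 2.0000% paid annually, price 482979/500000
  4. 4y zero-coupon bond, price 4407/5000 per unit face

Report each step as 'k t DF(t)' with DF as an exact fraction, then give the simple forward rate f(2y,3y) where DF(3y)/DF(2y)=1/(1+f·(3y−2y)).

step 1 [1y] zero: DF = P = 2469/2500 ≈ 0.987600
step 2 [2y] bond c/1=29/400: DF=(4323723/4000000 − 29/400·(0.987600))/(1+29/400) = 9411/10000 ≈ 0.941100
step 3 [3y] bond c/1=1/50: DF=(482979/500000 − 1/50·(0.987600+0.941100))/(1+1/50) = 2273/2500 ≈ 0.909200
step 4 [4y] zero: DF = P = 4407/5000 ≈ 0.881400

1 1 2469/2500
2 2 9411/10000
3 3 2273/2500
4 4 4407/5000
f(2y,3y) = ((9411/10000)/(2273/2500) − 1)/(1) = 319/9092 ≈ 3.5086%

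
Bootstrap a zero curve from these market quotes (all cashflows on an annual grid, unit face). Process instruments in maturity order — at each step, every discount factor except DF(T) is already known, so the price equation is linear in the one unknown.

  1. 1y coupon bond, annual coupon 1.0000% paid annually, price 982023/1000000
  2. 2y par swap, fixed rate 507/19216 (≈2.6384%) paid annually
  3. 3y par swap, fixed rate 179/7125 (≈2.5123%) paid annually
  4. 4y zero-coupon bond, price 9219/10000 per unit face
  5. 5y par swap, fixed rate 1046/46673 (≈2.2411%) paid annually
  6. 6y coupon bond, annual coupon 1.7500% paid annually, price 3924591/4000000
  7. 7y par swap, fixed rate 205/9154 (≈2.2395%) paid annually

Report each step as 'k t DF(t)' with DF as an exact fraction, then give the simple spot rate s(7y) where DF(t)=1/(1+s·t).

step 1 [1y] bond c/1=1/100: DF=(982023/1000000 − 1/100·(0))/(1+1/100) = 9723/10000 ≈ 0.972300
step 2 [2y] swap r/1=507/19216: DF=(1 − 507/19216·(0.972300))/(1+507/19216) = 9493/10000 ≈ 0.949300
step 3 [3y] swap r/1=179/7125: DF=(1 − 179/7125·(0.972300+0.949300))/(1+179/7125) = 2321/2500 ≈ 0.928400
step 4 [4y] zero: DF = P = 9219/10000 ≈ 0.921900
step 5 [5y] swap r/1=1046/46673: DF=(1 − 1046/46673·(0.972300+0.949300+0.928400+0.921900))/(1+1046/46673) = 4477/5000 ≈ 0.895400
step 6 [6y] bond c/1=7/400: DF=(3924591/4000000 − 7/400·(0.972300+0.949300+0.928400+0.921900+0.895400))/(1+7/400) = 221/250 ≈ 0.884000
step 7 [7y] swap r/1=205/9154: DF=(1 − 205/9154·(0.972300+0.949300+0.928400+0.921900+0.895400+0.884000))/(1+205/9154) = 1713/2000 ≈ 0.856500

1 1 9723/10000
2 2 9493/10000
3 3 2321/2500
4 4 9219/10000
5 5 4477/5000
6 6 221/250
7 7 1713/2000
s(7y) = (1/(1713/2000) − 1)/(7) = 41/1713 ≈ 2.3935%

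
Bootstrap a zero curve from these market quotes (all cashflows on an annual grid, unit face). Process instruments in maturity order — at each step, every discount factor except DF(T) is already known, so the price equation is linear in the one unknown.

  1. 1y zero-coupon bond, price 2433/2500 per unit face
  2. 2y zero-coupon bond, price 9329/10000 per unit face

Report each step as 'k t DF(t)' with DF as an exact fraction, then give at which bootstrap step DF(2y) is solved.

step 1 [1y] zero: DF = P = 2433/2500 ≈ 0.973200
step 2 [2y] zero: DF = P = 9329/10000 ≈ 0.932900

1 1 2433/2500
2 2 9329/10000
DF(2y) is solved at step 2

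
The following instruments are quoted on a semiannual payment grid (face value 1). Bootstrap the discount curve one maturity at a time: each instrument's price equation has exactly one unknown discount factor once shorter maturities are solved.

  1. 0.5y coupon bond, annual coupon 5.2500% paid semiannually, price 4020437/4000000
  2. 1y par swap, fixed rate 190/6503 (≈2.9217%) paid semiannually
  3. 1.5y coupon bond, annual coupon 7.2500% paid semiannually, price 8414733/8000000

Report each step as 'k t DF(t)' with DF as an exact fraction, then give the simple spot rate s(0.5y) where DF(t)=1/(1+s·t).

1 1/2 4897/5000
2 1 1943/2000
3 3/2 2367/2500
s(0.5y) = (1/(4897/5000) − 1)/(1/2) = 206/4897 ≈ 4.2067%

step 1 [0.5y] bond c/2=21/800: DF=(4020437/4000000 − 21/800·(0))/(1+21/800) = 4897/5000 ≈ 0.979400
step 2 [1y] swap r/2=95/6503: DF=(1 − 95/6503·(0.979400))/(1+95/6503) = 1943/2000 ≈ 0.971500
step 3 [1.5y] bond c/2=29/800: DF=(8414733/8000000 − 29/800·(0.979400+0.971500))/(1+29/800) = 2367/2500 ≈ 0.946800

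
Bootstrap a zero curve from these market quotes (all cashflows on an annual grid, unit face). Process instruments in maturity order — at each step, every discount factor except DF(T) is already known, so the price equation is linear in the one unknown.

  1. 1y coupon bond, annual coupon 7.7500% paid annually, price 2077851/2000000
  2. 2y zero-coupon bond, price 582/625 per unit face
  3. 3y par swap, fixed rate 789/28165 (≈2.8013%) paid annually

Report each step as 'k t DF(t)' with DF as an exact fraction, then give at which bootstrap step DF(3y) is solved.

1 1 4821/5000
2 2 582/625
3 3 9211/10000
DF(3y) is solved at step 3

step 1 [1y] bond c/1=31/400: DF=(2077851/2000000 − 31/400·(0))/(1+31/400) = 4821/5000 ≈ 0.964200
step 2 [2y] zero: DF = P = 582/625 ≈ 0.931200
step 3 [3y] swap r/1=789/28165: DF=(1 − 789/28165·(0.964200+0.931200))/(1+789/28165) = 9211/10000 ≈ 0.921100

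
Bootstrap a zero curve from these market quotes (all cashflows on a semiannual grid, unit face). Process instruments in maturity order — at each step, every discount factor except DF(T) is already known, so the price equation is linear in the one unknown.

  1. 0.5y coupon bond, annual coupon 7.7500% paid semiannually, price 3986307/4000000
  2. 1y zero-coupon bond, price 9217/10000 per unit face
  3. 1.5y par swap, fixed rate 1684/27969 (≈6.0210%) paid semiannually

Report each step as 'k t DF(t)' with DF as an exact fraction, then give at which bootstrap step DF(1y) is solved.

step 1 [0.5y] bond c/2=31/800: DF=(3986307/4000000 − 31/800·(0))/(1+31/800) = 4797/5000 ≈ 0.959400
step 2 [1y] zero: DF = P = 9217/10000 ≈ 0.921700
step 3 [1.5y] swap r/2=842/27969: DF=(1 − 842/27969·(0.959400+0.921700))/(1+842/27969) = 4579/5000 ≈ 0.915800

1 1/2 4797/5000
2 1 9217/10000
3 3/2 4579/5000
DF(1y) is solved at step 2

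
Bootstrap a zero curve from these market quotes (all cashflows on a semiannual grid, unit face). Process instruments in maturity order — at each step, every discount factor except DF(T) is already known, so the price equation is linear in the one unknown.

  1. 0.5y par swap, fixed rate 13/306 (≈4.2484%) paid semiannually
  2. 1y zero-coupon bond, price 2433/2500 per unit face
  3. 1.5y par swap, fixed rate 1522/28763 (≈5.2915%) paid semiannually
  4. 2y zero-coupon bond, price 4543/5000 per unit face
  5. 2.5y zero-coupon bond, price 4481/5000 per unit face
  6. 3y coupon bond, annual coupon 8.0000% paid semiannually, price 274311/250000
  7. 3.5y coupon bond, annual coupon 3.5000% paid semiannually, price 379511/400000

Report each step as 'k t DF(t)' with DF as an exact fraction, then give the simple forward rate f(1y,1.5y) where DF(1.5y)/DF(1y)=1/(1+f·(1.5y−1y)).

1 1/2 612/625
2 1 2433/2500
3 3/2 9239/10000
4 2 4543/5000
5 5/2 4481/5000
6 3 7/8
7 7/2 8369/10000
f(1y,1.5y) = ((2433/2500)/(9239/10000) − 1)/(1/2) = 986/9239 ≈ 10.6722%

step 1 [0.5y] swap r/2=13/612: DF=(1 − 13/612·(0))/(1+13/612) = 612/625 ≈ 0.979200
step 2 [1y] zero: DF = P = 2433/2500 ≈ 0.973200
step 3 [1.5y] swap r/2=761/28763: DF=(1 − 761/28763·(0.979200+0.973200))/(1+761/28763) = 9239/10000 ≈ 0.923900
step 4 [2y] zero: DF = P = 4543/5000 ≈ 0.908600
step 5 [2.5y] zero: DF = P = 4481/5000 ≈ 0.896200
step 6 [3y] bond c/2=1/25: DF=(274311/250000 − 1/25·(0.979200+0.973200+0.923900+0.908600+0.896200))/(1+1/25) = 7/8 ≈ 0.875000
step 7 [3.5y] bond c/2=7/400: DF=(379511/400000 − 7/400·(0.979200+0.973200+0.923900+0.908600+0.896200+0.875000))/(1+7/400) = 8369/10000 ≈ 0.836900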